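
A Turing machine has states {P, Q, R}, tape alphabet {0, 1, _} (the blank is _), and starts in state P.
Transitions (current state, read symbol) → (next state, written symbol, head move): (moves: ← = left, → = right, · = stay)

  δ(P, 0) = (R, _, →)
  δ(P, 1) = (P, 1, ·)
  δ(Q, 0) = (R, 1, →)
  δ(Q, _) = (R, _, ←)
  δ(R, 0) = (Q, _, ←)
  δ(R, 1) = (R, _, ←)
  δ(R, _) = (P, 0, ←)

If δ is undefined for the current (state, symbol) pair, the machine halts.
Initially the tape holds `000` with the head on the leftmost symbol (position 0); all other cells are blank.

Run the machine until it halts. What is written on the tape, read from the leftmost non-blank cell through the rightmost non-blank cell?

0__0

state=P head=0 tape=__[0]00   (P,0)→(R,_,→)
state=R head=1 tape=___[0]0   (R,0)→(Q,_,←)
state=Q head=0 tape=__[_]_0   (Q,_)→(R,_,←)
state=R head=-1 tape=_[_]__0   (R,_)→(P,0,←)
state=P head=-2 tape=[_]0__0
The non-blank tape span at halt is 0__0.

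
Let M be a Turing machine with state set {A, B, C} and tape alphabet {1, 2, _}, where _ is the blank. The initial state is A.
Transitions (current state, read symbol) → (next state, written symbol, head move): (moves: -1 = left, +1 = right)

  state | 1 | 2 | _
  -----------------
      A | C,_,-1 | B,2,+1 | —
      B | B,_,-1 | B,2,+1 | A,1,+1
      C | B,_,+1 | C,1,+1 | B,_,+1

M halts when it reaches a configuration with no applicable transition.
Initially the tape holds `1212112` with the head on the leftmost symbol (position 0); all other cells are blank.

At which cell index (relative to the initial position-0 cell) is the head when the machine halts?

8

A | _[1]212112__   read 1 → write _, move -1, go to C
C | [_]_212112__   read _ → write _, move +1, go to B
B | _[_]212112__   read _ → write 1, move +1, go to A
A | _1[2]12112__   read 2 → write 2, move +1, go to B
B | _12[1]2112__   read 1 → write _, move -1, go to B
B | _1[2]_2112__   read 2 → write 2, move +1, go to B
B | _12[_]2112__   read _ → write 1, move +1, go to A
A | _121[2]112__   read 2 → write 2, move +1, go to B
B | _1212[1]12__   read 1 → write _, move -1, go to B
B | _121[2]_12__   read 2 → write 2, move +1, go to B
B | _1212[_]12__   read _ → write 1, move +1, go to A
A | _12121[1]2__   read 1 → write _, move -1, go to C
C | _1212[1]_2__   read 1 → write _, move +1, go to B
B | _1212_[_]2__   read _ → write 1, move +1, go to A
A | _1212_1[2]__   read 2 → write 2, move +1, go to B
B | _1212_12[_]_   read _ → write 1, move +1, go to A
A | _1212_121[_]
At halt the head is at cell 8.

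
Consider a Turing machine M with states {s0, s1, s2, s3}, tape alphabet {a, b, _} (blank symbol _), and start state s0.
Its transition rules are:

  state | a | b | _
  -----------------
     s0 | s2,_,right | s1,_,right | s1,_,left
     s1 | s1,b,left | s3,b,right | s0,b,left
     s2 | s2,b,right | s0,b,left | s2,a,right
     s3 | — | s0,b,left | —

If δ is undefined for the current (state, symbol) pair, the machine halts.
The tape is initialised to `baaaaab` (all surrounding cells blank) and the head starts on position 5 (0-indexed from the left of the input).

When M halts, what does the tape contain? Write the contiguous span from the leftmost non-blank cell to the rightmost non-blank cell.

b_b

state=s0 head=5 tape=baaaa[a]b   (s0,a)→(s2,_,right)
state=s2 head=6 tape=baaaa_[b]   (s2,b)→(s0,b,left)
state=s0 head=5 tape=baaaa[_]b   (s0,_)→(s1,_,left)
state=s1 head=4 tape=baaa[a]_b   (s1,a)→(s1,b,left)
state=s1 head=3 tape=baa[a]b_b   (s1,a)→(s1,b,left)
state=s1 head=2 tape=ba[a]bb_b   (s1,a)→(s1,b,left)
state=s1 head=1 tape=b[a]bbb_b   (s1,a)→(s1,b,left)
state=s1 head=0 tape=[b]bbbb_b   (s1,b)→(s3,b,right)
state=s3 head=1 tape=b[b]bbb_b   (s3,b)→(s0,b,left)
state=s0 head=0 tape=[b]bbbb_b   (s0,b)→(s1,_,right)
state=s1 head=1 tape=_[b]bbb_b   (s1,b)→(s3,b,right)
state=s3 head=2 tape=_b[b]bb_b   (s3,b)→(s0,b,left)
state=s0 head=1 tape=_[b]bbb_b   (s0,b)→(s1,_,right)
state=s1 head=2 tape=__[b]bb_b   (s1,b)→(s3,b,right)
state=s3 head=3 tape=__b[b]b_b   (s3,b)→(s0,b,left)
state=s0 head=2 tape=__[b]bb_b   (s0,b)→(s1,_,right)
state=s1 head=3 tape=___[b]b_b   (s1,b)→(s3,b,right)
state=s3 head=4 tape=___b[b]_b   (s3,b)→(s0,b,left)
state=s0 head=3 tape=___[b]b_b   (s0,b)→(s1,_,right)
state=s1 head=4 tape=____[b]_b   (s1,b)→(s3,b,right)
state=s3 head=5 tape=____b[_]b
The non-blank tape span at halt is b_b.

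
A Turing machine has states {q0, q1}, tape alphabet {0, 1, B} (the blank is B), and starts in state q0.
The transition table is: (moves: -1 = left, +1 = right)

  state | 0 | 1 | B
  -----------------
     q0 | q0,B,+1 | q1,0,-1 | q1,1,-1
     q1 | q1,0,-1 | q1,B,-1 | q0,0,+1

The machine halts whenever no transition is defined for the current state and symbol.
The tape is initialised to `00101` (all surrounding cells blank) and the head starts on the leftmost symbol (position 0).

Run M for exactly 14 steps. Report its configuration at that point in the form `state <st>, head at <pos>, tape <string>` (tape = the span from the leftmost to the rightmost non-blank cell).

state q1, head at 2, tape 0B000

q0 | [0]0101B   read 0 → write B, move +1, go to q0
q0 | B[0]101B   read 0 → write B, move +1, go to q0
q0 | BB[1]01B   read 1 → write 0, move -1, go to q1
q1 | B[B]001B   read B → write 0, move +1, go to q0
q0 | B0[0]01B   read 0 → write B, move +1, go to q0
q0 | B0B[0]1B   read 0 → write B, move +1, go to q0
q0 | B0BB[1]B   read 1 → write 0, move -1, go to q1
q1 | B0B[B]0B   read B → write 0, move +1, go to q0
q0 | B0B0[0]B   read 0 → write B, move +1, go to q0
q0 | B0B0B[B]   read B → write 1, move -1, go to q1
q1 | B0B0[B]1   read B → write 0, move +1, go to q0
q0 | B0B00[1]   read 1 → write 0, move -1, go to q1
q1 | B0B0[0]0   read 0 → write 0, move -1, go to q1
q1 | B0B[0]00   read 0 → write 0, move -1, go to q1
q1 | B0[B]000
After 14 steps: state q1, head at 2, tape 0B000.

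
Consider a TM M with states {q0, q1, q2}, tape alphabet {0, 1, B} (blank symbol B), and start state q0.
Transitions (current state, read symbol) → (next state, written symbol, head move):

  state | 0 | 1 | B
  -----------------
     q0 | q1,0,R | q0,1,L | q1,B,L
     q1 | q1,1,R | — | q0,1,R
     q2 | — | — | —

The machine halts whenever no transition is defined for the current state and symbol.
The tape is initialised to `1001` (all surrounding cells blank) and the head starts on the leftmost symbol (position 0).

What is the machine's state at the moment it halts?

q1

q0 | BB[1]001   read 1 → write 1, move L, go to q0
q0 | B[B]1001   read B → write B, move L, go to q1
q1 | [B]B1001   read B → write 1, move R, go to q0
q0 | 1[B]1001   read B → write B, move L, go to q1
q1 | [1]B1001
No transition is defined for (q1, 1); M halts in state q1.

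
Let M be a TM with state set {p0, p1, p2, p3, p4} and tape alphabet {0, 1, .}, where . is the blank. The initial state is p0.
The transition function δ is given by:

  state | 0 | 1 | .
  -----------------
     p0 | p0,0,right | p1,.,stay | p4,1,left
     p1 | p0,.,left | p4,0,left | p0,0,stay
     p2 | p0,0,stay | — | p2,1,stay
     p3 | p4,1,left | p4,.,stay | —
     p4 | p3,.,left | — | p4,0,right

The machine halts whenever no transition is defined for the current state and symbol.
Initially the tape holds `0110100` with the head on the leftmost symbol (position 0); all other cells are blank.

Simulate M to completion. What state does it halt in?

p3

p0 | .[0]110100.   read 0 → write 0, move right, go to p0
p0 | .0[1]10100.   read 1 → write ., move stay, go to p1
p1 | .0[.]10100.   read . → write 0, move stay, go to p0
p0 | .0[0]10100.   read 0 → write 0, move right, go to p0
p0 | .00[1]0100.   read 1 → write ., move stay, go to p1
p1 | .00[.]0100.   read . → write 0, move stay, go to p0
p0 | .00[0]0100.   read 0 → write 0, move right, go to p0
p0 | .000[0]100.   read 0 → write 0, move right, go to p0
p0 | .0000[1]00.   read 1 → write ., move stay, go to p1
p1 | .0000[.]00.   read . → write 0, move stay, go to p0
p0 | .0000[0]00.   read 0 → write 0, move right, go to p0
p0 | .00000[0]0.   read 0 → write 0, move right, go to p0
p0 | .000000[0].   read 0 → write 0, move right, go to p0
p0 | .0000000[.]   read . → write 1, move left, go to p4
p4 | .000000[0]1   read 0 → write ., move left, go to p3
p3 | .00000[0].1   read 0 → write 1, move left, go to p4
p4 | .0000[0]1.1   read 0 → write ., move left, go to p3
p3 | .000[0].1.1   read 0 → write 1, move left, go to p4
p4 | .00[0]1.1.1   read 0 → write ., move left, go to p3
p3 | .0[0].1.1.1   read 0 → write 1, move left, go to p4
p4 | .[0]1.1.1.1   read 0 → write ., move left, go to p3
p3 | [.].1.1.1.1
No transition is defined for (p3, .); M halts in state p3.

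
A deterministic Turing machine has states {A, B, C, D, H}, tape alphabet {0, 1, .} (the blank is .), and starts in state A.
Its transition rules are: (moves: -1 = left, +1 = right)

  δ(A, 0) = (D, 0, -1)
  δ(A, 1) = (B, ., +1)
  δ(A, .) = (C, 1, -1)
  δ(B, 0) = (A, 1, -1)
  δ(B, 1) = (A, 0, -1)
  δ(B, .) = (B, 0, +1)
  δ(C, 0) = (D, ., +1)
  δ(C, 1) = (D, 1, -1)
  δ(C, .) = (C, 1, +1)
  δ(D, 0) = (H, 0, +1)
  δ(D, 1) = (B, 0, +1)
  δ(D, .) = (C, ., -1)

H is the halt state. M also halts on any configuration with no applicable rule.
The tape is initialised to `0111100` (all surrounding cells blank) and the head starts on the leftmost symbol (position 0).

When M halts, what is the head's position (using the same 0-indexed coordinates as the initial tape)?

0

state=A head=0 tape=....[0]111100   (A,0)→(D,0,-1)
state=D head=-1 tape=...[.]0111100   (D,.)→(C,.,-1)
state=C head=-2 tape=..[.].0111100   (C,.)→(C,1,+1)
state=C head=-1 tape=..1[.]0111100   (C,.)→(C,1,+1)
state=C head=0 tape=..11[0]111100   (C,0)→(D,.,+1)
state=D head=1 tape=..11.[1]11100   (D,1)→(B,0,+1)
state=B head=2 tape=..11.0[1]1100   (B,1)→(A,0,-1)
state=A head=1 tape=..11.[0]01100   (A,0)→(D,0,-1)
state=D head=0 tape=..11[.]001100   (D,.)→(C,.,-1)
state=C head=-1 tape=..1[1].001100   (C,1)→(D,1,-1)
state=D head=-2 tape=..[1]1.001100   (D,1)→(B,0,+1)
state=B head=-1 tape=..0[1].001100   (B,1)→(A,0,-1)
state=A head=-2 tape=..[0]0.001100   (A,0)→(D,0,-1)
state=D head=-3 tape=.[.]00.001100   (D,.)→(C,.,-1)
state=C head=-4 tape=[.].00.001100   (C,.)→(C,1,+1)
state=C head=-3 tape=1[.]00.001100   (C,.)→(C,1,+1)
state=C head=-2 tape=11[0]0.001100   (C,0)→(D,.,+1)
state=D head=-1 tape=11.[0].001100   (D,0)→(H,0,+1)
state=H head=0 tape=11.0[.]001100
At halt the head is at cell 0.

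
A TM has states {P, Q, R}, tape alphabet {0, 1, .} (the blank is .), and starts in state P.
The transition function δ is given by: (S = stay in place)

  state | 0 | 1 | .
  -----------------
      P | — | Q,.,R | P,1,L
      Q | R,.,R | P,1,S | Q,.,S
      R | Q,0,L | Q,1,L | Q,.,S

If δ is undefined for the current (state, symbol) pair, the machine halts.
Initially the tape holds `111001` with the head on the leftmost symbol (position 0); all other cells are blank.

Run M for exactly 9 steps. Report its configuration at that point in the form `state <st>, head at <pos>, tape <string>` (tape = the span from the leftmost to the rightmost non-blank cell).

state Q, head at 3, tape 01

state=P head=0 tape=[1]11001   (P,1)→(Q,.,R)
state=Q head=1 tape=.[1]1001   (Q,1)→(P,1,S)
state=P head=1 tape=.[1]1001   (P,1)→(Q,.,R)
state=Q head=2 tape=..[1]001   (Q,1)→(P,1,S)
state=P head=2 tape=..[1]001   (P,1)→(Q,.,R)
state=Q head=3 tape=...[0]01   (Q,0)→(R,.,R)
state=R head=4 tape=....[0]1   (R,0)→(Q,0,L)
state=Q head=3 tape=...[.]01   (Q,.)→(Q,.,S)
state=Q head=3 tape=...[.]01   (Q,.)→(Q,.,S)
state=Q head=3 tape=...[.]01
After 9 steps: state Q, head at 3, tape 01.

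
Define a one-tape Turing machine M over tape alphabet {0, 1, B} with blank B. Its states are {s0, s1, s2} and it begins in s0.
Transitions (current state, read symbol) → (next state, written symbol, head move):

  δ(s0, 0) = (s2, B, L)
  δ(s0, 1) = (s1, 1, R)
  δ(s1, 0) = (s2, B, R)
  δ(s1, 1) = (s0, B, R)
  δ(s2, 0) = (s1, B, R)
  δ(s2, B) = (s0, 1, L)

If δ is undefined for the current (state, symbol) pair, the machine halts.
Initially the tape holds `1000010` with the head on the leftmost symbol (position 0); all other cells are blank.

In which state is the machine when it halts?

state=s0 head=0 tape=[1]000010   (s0,1)→(s1,1,R)
state=s1 head=1 tape=1[0]00010   (s1,0)→(s2,B,R)
state=s2 head=2 tape=1B[0]0010   (s2,0)→(s1,B,R)
state=s1 head=3 tape=1BB[0]010   (s1,0)→(s2,B,R)
state=s2 head=4 tape=1BBB[0]10   (s2,0)→(s1,B,R)
state=s1 head=5 tape=1BBBB[1]0   (s1,1)→(s0,B,R)
state=s0 head=6 tape=1BBBBB[0]   (s0,0)→(s2,B,L)
state=s2 head=5 tape=1BBBB[B]B   (s2,B)→(s0,1,L)
state=s0 head=4 tape=1BBB[B]1B
No transition is defined for (s0, B); M halts in state s0.

s0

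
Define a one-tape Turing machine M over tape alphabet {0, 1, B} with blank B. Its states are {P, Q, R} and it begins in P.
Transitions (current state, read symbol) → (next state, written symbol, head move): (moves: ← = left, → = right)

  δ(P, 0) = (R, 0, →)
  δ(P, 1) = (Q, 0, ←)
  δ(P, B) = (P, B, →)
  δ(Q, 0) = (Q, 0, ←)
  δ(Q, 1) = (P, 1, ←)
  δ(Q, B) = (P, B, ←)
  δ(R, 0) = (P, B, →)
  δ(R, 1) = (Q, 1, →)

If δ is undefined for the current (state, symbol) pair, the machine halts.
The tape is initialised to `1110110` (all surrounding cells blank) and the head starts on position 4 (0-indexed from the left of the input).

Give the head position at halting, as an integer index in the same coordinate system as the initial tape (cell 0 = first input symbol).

1

P | BB1110[1]10   read 1 → write 0, move ←, go to Q
Q | BB111[0]010   read 0 → write 0, move ←, go to Q
Q | BB11[1]0010   read 1 → write 1, move ←, go to P
P | BB1[1]10010   read 1 → write 0, move ←, go to Q
Q | BB[1]010010   read 1 → write 1, move ←, go to P
P | B[B]1010010   read B → write B, move →, go to P
P | BB[1]010010   read 1 → write 0, move ←, go to Q
Q | B[B]0010010   read B → write B, move ←, go to P
P | [B]B0010010   read B → write B, move →, go to P
P | B[B]0010010   read B → write B, move →, go to P
P | BB[0]010010   read 0 → write 0, move →, go to R
R | BB0[0]10010   read 0 → write B, move →, go to P
P | BB0B[1]0010   read 1 → write 0, move ←, go to Q
Q | BB0[B]00010   read B → write B, move ←, go to P
P | BB[0]B00010   read 0 → write 0, move →, go to R
R | BB0[B]00010
At halt the head is at cell 1.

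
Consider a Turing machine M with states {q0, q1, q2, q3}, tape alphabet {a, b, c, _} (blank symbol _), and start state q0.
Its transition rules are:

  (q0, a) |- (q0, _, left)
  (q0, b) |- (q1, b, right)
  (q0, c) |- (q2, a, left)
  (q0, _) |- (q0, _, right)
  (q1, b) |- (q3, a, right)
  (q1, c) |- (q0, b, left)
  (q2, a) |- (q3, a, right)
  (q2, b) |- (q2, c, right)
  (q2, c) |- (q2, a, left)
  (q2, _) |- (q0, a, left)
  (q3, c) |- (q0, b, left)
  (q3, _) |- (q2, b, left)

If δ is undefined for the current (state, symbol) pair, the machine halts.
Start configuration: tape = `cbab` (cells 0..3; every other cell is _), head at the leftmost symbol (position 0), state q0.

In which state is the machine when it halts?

q0 | __[c]bab   read c → write a, move left, go to q2
q2 | _[_]abab   read _ → write a, move left, go to q0
q0 | [_]aabab   read _ → write _, move right, go to q0
q0 | _[a]abab   read a → write _, move left, go to q0
q0 | [_]_abab   read _ → write _, move right, go to q0
q0 | _[_]abab   read _ → write _, move right, go to q0
q0 | __[a]bab   read a → write _, move left, go to q0
q0 | _[_]_bab   read _ → write _, move right, go to q0
q0 | __[_]bab   read _ → write _, move right, go to q0
q0 | ___[b]ab   read b → write b, move right, go to q1
q1 | ___b[a]b
No transition is defined for (q1, a); M halts in state q1.

q1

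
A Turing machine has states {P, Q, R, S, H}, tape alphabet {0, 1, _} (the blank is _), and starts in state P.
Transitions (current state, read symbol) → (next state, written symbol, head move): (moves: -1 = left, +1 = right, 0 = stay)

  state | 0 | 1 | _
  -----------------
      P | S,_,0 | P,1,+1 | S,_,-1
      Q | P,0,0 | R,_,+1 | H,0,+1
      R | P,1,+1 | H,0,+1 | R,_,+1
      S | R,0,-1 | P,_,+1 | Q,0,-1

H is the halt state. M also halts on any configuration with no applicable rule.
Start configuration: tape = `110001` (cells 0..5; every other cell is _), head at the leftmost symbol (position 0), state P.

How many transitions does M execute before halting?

26

P | [1]10001_   read 1 → write 1, move +1, go to P
P | 1[1]0001_   read 1 → write 1, move +1, go to P
P | 11[0]001_   read 0 → write _, move 0, go to S
S | 11[_]001_   read _ → write 0, move -1, go to Q
Q | 1[1]0001_   read 1 → write _, move +1, go to R
R | 1_[0]001_   read 0 → write 1, move +1, go to P
P | 1_1[0]01_   read 0 → write _, move 0, go to S
S | 1_1[_]01_   read _ → write 0, move -1, go to Q
Q | 1_[1]001_   read 1 → write _, move +1, go to R
R | 1__[0]01_   read 0 → write 1, move +1, go to P
P | 1__1[0]1_   read 0 → write _, move 0, go to S
S | 1__1[_]1_   read _ → write 0, move -1, go to Q
Q | 1__[1]01_   read 1 → write _, move +1, go to R
R | 1___[0]1_   read 0 → write 1, move +1, go to P
P | 1___1[1]_   read 1 → write 1, move +1, go to P
P | 1___11[_]   read _ → write _, move -1, go to S
S | 1___1[1]_   read 1 → write _, move +1, go to P
P | 1___1_[_]   read _ → write _, move -1, go to S
S | 1___1[_]_   read _ → write 0, move -1, go to Q
Q | 1___[1]0_   read 1 → write _, move +1, go to R
R | 1____[0]_   read 0 → write 1, move +1, go to P
P | 1____1[_]   read _ → write _, move -1, go to S
S | 1____[1]_   read 1 → write _, move +1, go to P
P | 1_____[_]   read _ → write _, move -1, go to S
S | 1____[_]_   read _ → write 0, move -1, go to Q
Q | 1___[_]0_   read _ → write 0, move +1, go to H
H | 1___0[0]_
M halts after 26 transitions.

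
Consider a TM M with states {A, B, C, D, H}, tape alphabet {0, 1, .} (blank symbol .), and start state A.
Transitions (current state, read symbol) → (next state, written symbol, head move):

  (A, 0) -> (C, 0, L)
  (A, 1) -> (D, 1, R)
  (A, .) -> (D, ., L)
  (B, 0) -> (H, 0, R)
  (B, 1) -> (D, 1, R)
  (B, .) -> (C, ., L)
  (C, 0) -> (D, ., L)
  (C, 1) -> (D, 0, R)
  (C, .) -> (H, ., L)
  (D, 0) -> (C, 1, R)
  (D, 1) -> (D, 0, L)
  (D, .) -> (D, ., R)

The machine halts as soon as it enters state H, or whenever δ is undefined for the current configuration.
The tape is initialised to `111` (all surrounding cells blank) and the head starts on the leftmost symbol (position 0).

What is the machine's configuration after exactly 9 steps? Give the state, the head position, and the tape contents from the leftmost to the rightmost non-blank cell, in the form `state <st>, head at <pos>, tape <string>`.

A | .[1]11   read 1 → write 1, move R, go to D
D | .1[1]1   read 1 → write 0, move L, go to D
D | .[1]01   read 1 → write 0, move L, go to D
D | [.]001   read . → write ., move R, go to D
D | .[0]01   read 0 → write 1, move R, go to C
C | .1[0]1   read 0 → write ., move L, go to D
D | .[1].1   read 1 → write 0, move L, go to D
D | [.]0.1   read . → write ., move R, go to D
D | .[0].1   read 0 → write 1, move R, go to C
C | .1[.]1
After 9 steps: state C, head at 1, tape 1.1.

state C, head at 1, tape 1.1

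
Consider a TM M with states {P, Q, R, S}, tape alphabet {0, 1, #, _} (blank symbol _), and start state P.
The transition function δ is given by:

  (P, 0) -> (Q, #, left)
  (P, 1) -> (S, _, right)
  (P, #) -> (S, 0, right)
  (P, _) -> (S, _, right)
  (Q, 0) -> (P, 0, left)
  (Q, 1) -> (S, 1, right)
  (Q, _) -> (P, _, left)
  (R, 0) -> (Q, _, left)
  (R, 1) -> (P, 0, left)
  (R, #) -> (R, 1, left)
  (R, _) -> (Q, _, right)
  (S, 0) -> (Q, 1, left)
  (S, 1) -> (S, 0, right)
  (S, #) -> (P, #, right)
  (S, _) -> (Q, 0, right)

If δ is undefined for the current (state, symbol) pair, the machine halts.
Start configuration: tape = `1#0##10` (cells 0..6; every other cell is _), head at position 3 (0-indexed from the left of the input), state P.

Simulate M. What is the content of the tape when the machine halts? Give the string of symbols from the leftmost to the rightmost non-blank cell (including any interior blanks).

1#0000100#

state=P head=3 tape=1#0[#]#10____   (P,#)→(S,0,right)
state=S head=4 tape=1#00[#]10____   (S,#)→(P,#,right)
state=P head=5 tape=1#00#[1]0____   (P,1)→(S,_,right)
state=S head=6 tape=1#00#_[0]____   (S,0)→(Q,1,left)
state=Q head=5 tape=1#00#[_]1____   (Q,_)→(P,_,left)
state=P head=4 tape=1#00[#]_1____   (P,#)→(S,0,right)
state=S head=5 tape=1#000[_]1____   (S,_)→(Q,0,right)
state=Q head=6 tape=1#0000[1]____   (Q,1)→(S,1,right)
state=S head=7 tape=1#00001[_]___   (S,_)→(Q,0,right)
state=Q head=8 tape=1#000010[_]__   (Q,_)→(P,_,left)
state=P head=7 tape=1#00001[0]___   (P,0)→(Q,#,left)
state=Q head=6 tape=1#0000[1]#___   (Q,1)→(S,1,right)
state=S head=7 tape=1#00001[#]___   (S,#)→(P,#,right)
state=P head=8 tape=1#00001#[_]__   (P,_)→(S,_,right)
state=S head=9 tape=1#00001#_[_]_   (S,_)→(Q,0,right)
state=Q head=10 tape=1#00001#_0[_]   (Q,_)→(P,_,left)
state=P head=9 tape=1#00001#_[0]_   (P,0)→(Q,#,left)
state=Q head=8 tape=1#00001#[_]#_   (Q,_)→(P,_,left)
state=P head=7 tape=1#00001[#]_#_   (P,#)→(S,0,right)
state=S head=8 tape=1#000010[_]#_   (S,_)→(Q,0,right)
state=Q head=9 tape=1#0000100[#]_
The non-blank tape span at halt is 1#0000100#.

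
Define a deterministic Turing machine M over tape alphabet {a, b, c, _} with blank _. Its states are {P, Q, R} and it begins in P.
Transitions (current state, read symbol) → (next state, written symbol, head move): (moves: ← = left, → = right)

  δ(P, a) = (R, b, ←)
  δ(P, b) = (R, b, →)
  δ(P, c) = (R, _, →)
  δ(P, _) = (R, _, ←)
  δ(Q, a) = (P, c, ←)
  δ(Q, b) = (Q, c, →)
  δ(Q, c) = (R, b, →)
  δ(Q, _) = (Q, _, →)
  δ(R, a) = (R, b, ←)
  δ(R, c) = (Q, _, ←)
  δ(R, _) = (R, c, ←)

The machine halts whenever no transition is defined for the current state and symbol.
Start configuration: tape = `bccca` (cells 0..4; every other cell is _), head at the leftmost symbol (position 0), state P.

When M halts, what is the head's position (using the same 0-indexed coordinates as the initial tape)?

4

state=P head=0 tape=[b]ccca_   (P,b)→(R,b,→)
state=R head=1 tape=b[c]cca_   (R,c)→(Q,_,←)
state=Q head=0 tape=[b]_cca_   (Q,b)→(Q,c,→)
state=Q head=1 tape=c[_]cca_   (Q,_)→(Q,_,→)
state=Q head=2 tape=c_[c]ca_   (Q,c)→(R,b,→)
state=R head=3 tape=c_b[c]a_   (R,c)→(Q,_,←)
state=Q head=2 tape=c_[b]_a_   (Q,b)→(Q,c,→)
state=Q head=3 tape=c_c[_]a_   (Q,_)→(Q,_,→)
state=Q head=4 tape=c_c_[a]_   (Q,a)→(P,c,←)
state=P head=3 tape=c_c[_]c_   (P,_)→(R,_,←)
state=R head=2 tape=c_[c]_c_   (R,c)→(Q,_,←)
state=Q head=1 tape=c[_]__c_   (Q,_)→(Q,_,→)
state=Q head=2 tape=c_[_]_c_   (Q,_)→(Q,_,→)
state=Q head=3 tape=c__[_]c_   (Q,_)→(Q,_,→)
state=Q head=4 tape=c___[c]_   (Q,c)→(R,b,→)
state=R head=5 tape=c___b[_]   (R,_)→(R,c,←)
state=R head=4 tape=c___[b]c
At halt the head is at cell 4.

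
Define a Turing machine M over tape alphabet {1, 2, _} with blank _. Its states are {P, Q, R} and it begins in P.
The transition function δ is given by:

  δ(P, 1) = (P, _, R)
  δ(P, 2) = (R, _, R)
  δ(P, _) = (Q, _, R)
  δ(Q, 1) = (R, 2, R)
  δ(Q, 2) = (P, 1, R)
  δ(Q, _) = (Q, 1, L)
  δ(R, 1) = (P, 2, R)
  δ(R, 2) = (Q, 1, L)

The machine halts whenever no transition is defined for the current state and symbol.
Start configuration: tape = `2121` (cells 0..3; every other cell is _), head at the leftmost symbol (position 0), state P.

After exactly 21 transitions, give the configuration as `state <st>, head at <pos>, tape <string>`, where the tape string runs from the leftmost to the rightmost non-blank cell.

state=P head=0 tape=[2]121______   (P,2)→(R,_,R)
state=R head=1 tape=_[1]21______   (R,1)→(P,2,R)
state=P head=2 tape=_2[2]1______   (P,2)→(R,_,R)
state=R head=3 tape=_2_[1]______   (R,1)→(P,2,R)
state=P head=4 tape=_2_2[_]_____   (P,_)→(Q,_,R)
state=Q head=5 tape=_2_2_[_]____   (Q,_)→(Q,1,L)
state=Q head=4 tape=_2_2[_]1____   (Q,_)→(Q,1,L)
state=Q head=3 tape=_2_[2]11____   (Q,2)→(P,1,R)
state=P head=4 tape=_2_1[1]1____   (P,1)→(P,_,R)
state=P head=5 tape=_2_1_[1]____   (P,1)→(P,_,R)
state=P head=6 tape=_2_1__[_]___   (P,_)→(Q,_,R)
state=Q head=7 tape=_2_1___[_]__   (Q,_)→(Q,1,L)
state=Q head=6 tape=_2_1__[_]1__   (Q,_)→(Q,1,L)
state=Q head=5 tape=_2_1_[_]11__   (Q,_)→(Q,1,L)
state=Q head=4 tape=_2_1[_]111__   (Q,_)→(Q,1,L)
state=Q head=3 tape=_2_[1]1111__   (Q,1)→(R,2,R)
state=R head=4 tape=_2_2[1]111__   (R,1)→(P,2,R)
state=P head=5 tape=_2_22[1]11__   (P,1)→(P,_,R)
state=P head=6 tape=_2_22_[1]1__   (P,1)→(P,_,R)
state=P head=7 tape=_2_22__[1]__   (P,1)→(P,_,R)
state=P head=8 tape=_2_22___[_]_   (P,_)→(Q,_,R)
state=Q head=9 tape=_2_22____[_]
After 21 steps: state Q, head at 9, tape 2_22.

state Q, head at 9, tape 2_22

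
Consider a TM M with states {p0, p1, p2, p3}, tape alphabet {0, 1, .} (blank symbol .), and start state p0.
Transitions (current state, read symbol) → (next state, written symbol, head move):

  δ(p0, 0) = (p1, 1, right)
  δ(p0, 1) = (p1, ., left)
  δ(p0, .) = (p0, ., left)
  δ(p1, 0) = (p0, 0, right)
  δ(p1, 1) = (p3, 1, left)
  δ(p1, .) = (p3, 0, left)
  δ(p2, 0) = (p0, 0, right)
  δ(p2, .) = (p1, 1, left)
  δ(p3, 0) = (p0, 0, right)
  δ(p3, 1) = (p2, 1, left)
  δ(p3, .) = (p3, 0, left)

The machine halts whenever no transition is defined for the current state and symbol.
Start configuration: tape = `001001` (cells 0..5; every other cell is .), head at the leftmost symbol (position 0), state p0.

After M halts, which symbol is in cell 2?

state=p0 head=0 tape=[0]01001   (p0,0)→(p1,1,right)
state=p1 head=1 tape=1[0]1001   (p1,0)→(p0,0,right)
state=p0 head=2 tape=10[1]001   (p0,1)→(p1,.,left)
state=p1 head=1 tape=1[0].001   (p1,0)→(p0,0,right)
state=p0 head=2 tape=10[.]001   (p0,.)→(p0,.,left)
state=p0 head=1 tape=1[0].001   (p0,0)→(p1,1,right)
state=p1 head=2 tape=11[.]001   (p1,.)→(p3,0,left)
state=p3 head=1 tape=1[1]0001   (p3,1)→(p2,1,left)
state=p2 head=0 tape=[1]10001
Cell 2 holds 0 when M halts.

0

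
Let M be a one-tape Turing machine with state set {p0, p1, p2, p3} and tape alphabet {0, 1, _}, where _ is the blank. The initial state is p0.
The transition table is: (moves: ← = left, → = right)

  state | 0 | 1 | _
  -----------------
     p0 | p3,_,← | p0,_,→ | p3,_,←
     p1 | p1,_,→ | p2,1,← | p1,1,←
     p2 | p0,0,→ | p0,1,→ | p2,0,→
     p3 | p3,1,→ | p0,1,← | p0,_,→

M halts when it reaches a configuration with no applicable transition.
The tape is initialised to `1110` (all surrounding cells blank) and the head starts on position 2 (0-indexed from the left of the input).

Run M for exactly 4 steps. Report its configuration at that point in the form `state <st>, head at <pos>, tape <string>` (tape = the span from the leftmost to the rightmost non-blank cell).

p0 | 11[1]0   read 1 → write _, move →, go to p0
p0 | 11_[0]   read 0 → write _, move ←, go to p3
p3 | 11[_]_   read _ → write _, move →, go to p0
p0 | 11_[_]   read _ → write _, move ←, go to p3
p3 | 11[_]_
After 4 steps: state p3, head at 2, tape 11.

state p3, head at 2, tape 11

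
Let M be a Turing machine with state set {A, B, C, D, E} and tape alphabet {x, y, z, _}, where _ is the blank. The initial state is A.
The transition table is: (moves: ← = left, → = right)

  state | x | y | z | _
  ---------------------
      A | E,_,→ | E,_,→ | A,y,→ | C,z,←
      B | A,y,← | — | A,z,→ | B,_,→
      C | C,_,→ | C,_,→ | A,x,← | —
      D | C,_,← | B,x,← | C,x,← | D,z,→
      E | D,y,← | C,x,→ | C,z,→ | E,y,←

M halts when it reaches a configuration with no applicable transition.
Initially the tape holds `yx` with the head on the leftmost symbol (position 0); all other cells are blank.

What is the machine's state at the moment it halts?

C

A | [y]x__   read y → write _, move →, go to E
E | _[x]__   read x → write y, move ←, go to D
D | [_]y__   read _ → write z, move →, go to D
D | z[y]__   read y → write x, move ←, go to B
B | [z]x__   read z → write z, move →, go to A
A | z[x]__   read x → write _, move →, go to E
E | z_[_]_   read _ → write y, move ←, go to E
E | z[_]y_   read _ → write y, move ←, go to E
E | [z]yy_   read z → write z, move →, go to C
C | z[y]y_   read y → write _, move →, go to C
C | z_[y]_   read y → write _, move →, go to C
C | z__[_]
No transition is defined for (C, _); M halts in state C.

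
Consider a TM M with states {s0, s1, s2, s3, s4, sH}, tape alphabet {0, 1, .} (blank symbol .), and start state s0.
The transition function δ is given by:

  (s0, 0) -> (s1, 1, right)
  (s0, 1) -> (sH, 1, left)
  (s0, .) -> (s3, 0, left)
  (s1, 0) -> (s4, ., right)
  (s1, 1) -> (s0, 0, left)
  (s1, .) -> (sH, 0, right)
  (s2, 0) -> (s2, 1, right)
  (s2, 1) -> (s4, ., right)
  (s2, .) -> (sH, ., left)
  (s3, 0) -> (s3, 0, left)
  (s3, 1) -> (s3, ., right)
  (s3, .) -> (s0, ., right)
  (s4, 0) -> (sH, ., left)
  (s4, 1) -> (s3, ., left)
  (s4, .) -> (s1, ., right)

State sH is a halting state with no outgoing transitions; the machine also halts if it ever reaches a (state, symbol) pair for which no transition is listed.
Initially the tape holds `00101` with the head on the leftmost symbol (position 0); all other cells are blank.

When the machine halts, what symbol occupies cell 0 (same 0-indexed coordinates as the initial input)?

1

s0 | [0]0101..   read 0 → write 1, move right, go to s1
s1 | 1[0]101..   read 0 → write ., move right, go to s4
s4 | 1.[1]01..   read 1 → write ., move left, go to s3
s3 | 1[.].01..   read . → write ., move right, go to s0
s0 | 1.[.]01..   read . → write 0, move left, go to s3
s3 | 1[.]001..   read . → write ., move right, go to s0
s0 | 1.[0]01..   read 0 → write 1, move right, go to s1
s1 | 1.1[0]1..   read 0 → write ., move right, go to s4
s4 | 1.1.[1]..   read 1 → write ., move left, go to s3
s3 | 1.1[.]...   read . → write ., move right, go to s0
s0 | 1.1.[.]..   read . → write 0, move left, go to s3
s3 | 1.1[.]0..   read . → write ., move right, go to s0
s0 | 1.1.[0]..   read 0 → write 1, move right, go to s1
s1 | 1.1.1[.].   read . → write 0, move right, go to sH
sH | 1.1.10[.]
Cell 0 holds 1 when M halts.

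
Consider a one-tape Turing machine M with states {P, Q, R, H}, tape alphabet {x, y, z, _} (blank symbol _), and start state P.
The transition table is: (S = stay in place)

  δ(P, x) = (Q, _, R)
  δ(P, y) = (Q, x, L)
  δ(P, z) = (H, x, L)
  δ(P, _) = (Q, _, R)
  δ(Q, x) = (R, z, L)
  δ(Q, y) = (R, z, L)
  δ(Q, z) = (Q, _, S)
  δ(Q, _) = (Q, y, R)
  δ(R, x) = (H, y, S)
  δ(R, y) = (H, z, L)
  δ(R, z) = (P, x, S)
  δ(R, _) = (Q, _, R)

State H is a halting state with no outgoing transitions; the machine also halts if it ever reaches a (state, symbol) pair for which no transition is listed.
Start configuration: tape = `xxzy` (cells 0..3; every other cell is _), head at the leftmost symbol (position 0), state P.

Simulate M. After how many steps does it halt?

P | [x]xzy   read x → write _, move R, go to Q
Q | _[x]zy   read x → write z, move L, go to R
R | [_]zzy   read _ → write _, move R, go to Q
Q | _[z]zy   read z → write _, move S, go to Q
Q | _[_]zy   read _ → write y, move R, go to Q
Q | _y[z]y   read z → write _, move S, go to Q
Q | _y[_]y   read _ → write y, move R, go to Q
Q | _yy[y]   read y → write z, move L, go to R
R | _y[y]z   read y → write z, move L, go to H
H | _[y]zz
M halts after 9 transitions.

9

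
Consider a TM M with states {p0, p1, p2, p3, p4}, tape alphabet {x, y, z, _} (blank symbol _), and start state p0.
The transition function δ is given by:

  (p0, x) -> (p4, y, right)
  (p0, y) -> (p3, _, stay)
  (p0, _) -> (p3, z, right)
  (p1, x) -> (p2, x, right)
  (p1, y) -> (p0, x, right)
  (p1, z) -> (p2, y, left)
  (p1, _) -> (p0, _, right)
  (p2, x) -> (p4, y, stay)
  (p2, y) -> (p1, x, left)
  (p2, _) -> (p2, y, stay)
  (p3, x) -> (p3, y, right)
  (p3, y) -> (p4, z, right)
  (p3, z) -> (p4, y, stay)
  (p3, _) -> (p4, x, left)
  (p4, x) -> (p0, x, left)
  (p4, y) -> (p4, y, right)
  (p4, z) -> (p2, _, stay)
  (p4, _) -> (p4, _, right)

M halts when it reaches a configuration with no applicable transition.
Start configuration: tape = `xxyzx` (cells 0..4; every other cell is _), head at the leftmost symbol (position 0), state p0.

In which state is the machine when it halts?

p0

state=p0 head=0 tape=_[x]xyzx   (p0,x)→(p4,y,right)
state=p4 head=1 tape=_y[x]yzx   (p4,x)→(p0,x,left)
state=p0 head=0 tape=_[y]xyzx   (p0,y)→(p3,_,stay)
state=p3 head=0 tape=_[_]xyzx   (p3,_)→(p4,x,left)
state=p4 head=-1 tape=[_]xxyzx   (p4,_)→(p4,_,right)
state=p4 head=0 tape=_[x]xyzx   (p4,x)→(p0,x,left)
state=p0 head=-1 tape=[_]xxyzx   (p0,_)→(p3,z,right)
state=p3 head=0 tape=z[x]xyzx   (p3,x)→(p3,y,right)
state=p3 head=1 tape=zy[x]yzx   (p3,x)→(p3,y,right)
state=p3 head=2 tape=zyy[y]zx   (p3,y)→(p4,z,right)
state=p4 head=3 tape=zyyz[z]x   (p4,z)→(p2,_,stay)
state=p2 head=3 tape=zyyz[_]x   (p2,_)→(p2,y,stay)
state=p2 head=3 tape=zyyz[y]x   (p2,y)→(p1,x,left)
state=p1 head=2 tape=zyy[z]xx   (p1,z)→(p2,y,left)
state=p2 head=1 tape=zy[y]yxx   (p2,y)→(p1,x,left)
state=p1 head=0 tape=z[y]xyxx   (p1,y)→(p0,x,right)
state=p0 head=1 tape=zx[x]yxx   (p0,x)→(p4,y,right)
state=p4 head=2 tape=zxy[y]xx   (p4,y)→(p4,y,right)
state=p4 head=3 tape=zxyy[x]x   (p4,x)→(p0,x,left)
state=p0 head=2 tape=zxy[y]xx   (p0,y)→(p3,_,stay)
state=p3 head=2 tape=zxy[_]xx   (p3,_)→(p4,x,left)
state=p4 head=1 tape=zx[y]xxx   (p4,y)→(p4,y,right)
state=p4 head=2 tape=zxy[x]xx   (p4,x)→(p0,x,left)
state=p0 head=1 tape=zx[y]xxx   (p0,y)→(p3,_,stay)
state=p3 head=1 tape=zx[_]xxx   (p3,_)→(p4,x,left)
state=p4 head=0 tape=z[x]xxxx   (p4,x)→(p0,x,left)
state=p0 head=-1 tape=[z]xxxxx
No transition is defined for (p0, z); M halts in state p0.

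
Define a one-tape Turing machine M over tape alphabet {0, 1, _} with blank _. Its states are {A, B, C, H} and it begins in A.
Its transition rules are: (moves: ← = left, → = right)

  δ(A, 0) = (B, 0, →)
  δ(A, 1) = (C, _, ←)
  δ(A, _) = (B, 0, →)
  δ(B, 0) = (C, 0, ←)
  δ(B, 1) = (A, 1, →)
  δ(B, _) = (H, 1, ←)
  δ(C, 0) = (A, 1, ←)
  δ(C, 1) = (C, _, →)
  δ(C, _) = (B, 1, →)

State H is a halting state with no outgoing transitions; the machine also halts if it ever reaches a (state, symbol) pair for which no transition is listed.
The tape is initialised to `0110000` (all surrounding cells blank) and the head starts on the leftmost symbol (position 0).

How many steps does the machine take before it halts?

A | [0]110000_   read 0 → write 0, move →, go to B
B | 0[1]10000_   read 1 → write 1, move →, go to A
A | 01[1]0000_   read 1 → write _, move ←, go to C
C | 0[1]_0000_   read 1 → write _, move →, go to C
C | 0_[_]0000_   read _ → write 1, move →, go to B
B | 0_1[0]000_   read 0 → write 0, move ←, go to C
C | 0_[1]0000_   read 1 → write _, move →, go to C
C | 0__[0]000_   read 0 → write 1, move ←, go to A
A | 0_[_]1000_   read _ → write 0, move →, go to B
B | 0_0[1]000_   read 1 → write 1, move →, go to A
A | 0_01[0]00_   read 0 → write 0, move →, go to B
B | 0_010[0]0_   read 0 → write 0, move ←, go to C
C | 0_01[0]00_   read 0 → write 1, move ←, go to A
A | 0_0[1]100_   read 1 → write _, move ←, go to C
C | 0_[0]_100_   read 0 → write 1, move ←, go to A
A | 0[_]1_100_   read _ → write 0, move →, go to B
B | 00[1]_100_   read 1 → write 1, move →, go to A
A | 001[_]100_   read _ → write 0, move →, go to B
B | 0010[1]00_   read 1 → write 1, move →, go to A
A | 00101[0]0_   read 0 → write 0, move →, go to B
B | 001010[0]_   read 0 → write 0, move ←, go to C
C | 00101[0]0_   read 0 → write 1, move ←, go to A
A | 0010[1]10_   read 1 → write _, move ←, go to C
C | 001[0]_10_   read 0 → write 1, move ←, go to A
A | 00[1]1_10_   read 1 → write _, move ←, go to C
C | 0[0]_1_10_   read 0 → write 1, move ←, go to A
A | [0]1_1_10_   read 0 → write 0, move →, go to B
B | 0[1]_1_10_   read 1 → write 1, move →, go to A
A | 01[_]1_10_   read _ → write 0, move →, go to B
B | 010[1]_10_   read 1 → write 1, move →, go to A
A | 0101[_]10_   read _ → write 0, move →, go to B
B | 01010[1]0_   read 1 → write 1, move →, go to A
A | 010101[0]_   read 0 → write 0, move →, go to B
B | 0101010[_]   read _ → write 1, move ←, go to H
H | 010101[0]1
M halts after 34 transitions.

34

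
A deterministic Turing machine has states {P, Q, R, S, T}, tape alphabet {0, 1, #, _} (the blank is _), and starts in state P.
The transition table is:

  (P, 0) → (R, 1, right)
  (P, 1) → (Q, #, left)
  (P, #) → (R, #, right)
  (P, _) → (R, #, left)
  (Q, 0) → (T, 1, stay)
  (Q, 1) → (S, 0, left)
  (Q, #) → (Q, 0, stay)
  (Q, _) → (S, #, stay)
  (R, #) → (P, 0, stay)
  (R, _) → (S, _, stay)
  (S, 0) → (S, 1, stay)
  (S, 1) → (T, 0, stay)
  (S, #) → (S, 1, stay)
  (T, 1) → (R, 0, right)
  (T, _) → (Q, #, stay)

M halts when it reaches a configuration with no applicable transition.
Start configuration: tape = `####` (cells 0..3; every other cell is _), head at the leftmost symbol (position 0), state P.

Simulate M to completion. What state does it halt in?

state=P head=0 tape=[#]###_   (P,#)→(R,#,right)
state=R head=1 tape=#[#]##_   (R,#)→(P,0,stay)
state=P head=1 tape=#[0]##_   (P,0)→(R,1,right)
state=R head=2 tape=#1[#]#_   (R,#)→(P,0,stay)
state=P head=2 tape=#1[0]#_   (P,0)→(R,1,right)
state=R head=3 tape=#11[#]_   (R,#)→(P,0,stay)
state=P head=3 tape=#11[0]_   (P,0)→(R,1,right)
state=R head=4 tape=#111[_]   (R,_)→(S,_,stay)
state=S head=4 tape=#111[_]
No transition is defined for (S, _); M halts in state S.

S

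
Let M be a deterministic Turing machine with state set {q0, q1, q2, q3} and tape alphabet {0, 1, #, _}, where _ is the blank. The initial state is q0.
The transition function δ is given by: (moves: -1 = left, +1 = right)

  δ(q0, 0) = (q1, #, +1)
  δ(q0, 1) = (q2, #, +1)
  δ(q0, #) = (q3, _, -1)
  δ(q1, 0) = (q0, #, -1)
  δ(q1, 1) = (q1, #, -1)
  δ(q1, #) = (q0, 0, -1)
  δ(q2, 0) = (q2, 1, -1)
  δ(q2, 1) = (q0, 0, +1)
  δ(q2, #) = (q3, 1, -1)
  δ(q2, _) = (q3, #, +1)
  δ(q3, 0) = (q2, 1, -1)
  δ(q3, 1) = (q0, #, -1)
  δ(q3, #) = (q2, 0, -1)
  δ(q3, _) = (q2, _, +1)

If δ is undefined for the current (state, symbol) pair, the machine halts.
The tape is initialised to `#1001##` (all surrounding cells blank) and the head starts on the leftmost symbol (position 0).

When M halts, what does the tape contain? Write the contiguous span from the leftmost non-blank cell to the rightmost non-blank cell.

0#_#01##

state=q0 head=0 tape=__[#]1001##   (q0,#)→(q3,_,-1)
state=q3 head=-1 tape=_[_]_1001##   (q3,_)→(q2,_,+1)
state=q2 head=0 tape=__[_]1001##   (q2,_)→(q3,#,+1)
state=q3 head=1 tape=__#[1]001##   (q3,1)→(q0,#,-1)
state=q0 head=0 tape=__[#]#001##   (q0,#)→(q3,_,-1)
state=q3 head=-1 tape=_[_]_#001##   (q3,_)→(q2,_,+1)
state=q2 head=0 tape=__[_]#001##   (q2,_)→(q3,#,+1)
state=q3 head=1 tape=__#[#]001##   (q3,#)→(q2,0,-1)
state=q2 head=0 tape=__[#]0001##   (q2,#)→(q3,1,-1)
state=q3 head=-1 tape=_[_]10001##   (q3,_)→(q2,_,+1)
state=q2 head=0 tape=__[1]0001##   (q2,1)→(q0,0,+1)
state=q0 head=1 tape=__0[0]001##   (q0,0)→(q1,#,+1)
state=q1 head=2 tape=__0#[0]01##   (q1,0)→(q0,#,-1)
state=q0 head=1 tape=__0[#]#01##   (q0,#)→(q3,_,-1)
state=q3 head=0 tape=__[0]_#01##   (q3,0)→(q2,1,-1)
state=q2 head=-1 tape=_[_]1_#01##   (q2,_)→(q3,#,+1)
state=q3 head=0 tape=_#[1]_#01##   (q3,1)→(q0,#,-1)
state=q0 head=-1 tape=_[#]#_#01##   (q0,#)→(q3,_,-1)
state=q3 head=-2 tape=[_]_#_#01##   (q3,_)→(q2,_,+1)
state=q2 head=-1 tape=_[_]#_#01##   (q2,_)→(q3,#,+1)
state=q3 head=0 tape=_#[#]_#01##   (q3,#)→(q2,0,-1)
state=q2 head=-1 tape=_[#]0_#01##   (q2,#)→(q3,1,-1)
state=q3 head=-2 tape=[_]10_#01##   (q3,_)→(q2,_,+1)
state=q2 head=-1 tape=_[1]0_#01##   (q2,1)→(q0,0,+1)
state=q0 head=0 tape=_0[0]_#01##   (q0,0)→(q1,#,+1)
state=q1 head=1 tape=_0#[_]#01##
The non-blank tape span at halt is 0#_#01##.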